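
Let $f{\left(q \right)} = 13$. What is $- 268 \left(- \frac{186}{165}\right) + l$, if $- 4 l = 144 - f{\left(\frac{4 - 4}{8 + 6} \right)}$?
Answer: $\frac{59259}{220} \approx 269.36$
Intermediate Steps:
$l = - \frac{131}{4}$ ($l = - \frac{144 - 13}{4} = \left(- \frac{1}{4}\right) 131 = - \frac{131}{4} \approx -32.75$)
$- 268 \left(- \frac{186}{165}\right) + l = - 268 \left(- \frac{186}{165}\right) - \frac{131}{4} = - 268 \left(\left(-186\right) \frac{1}{165}\right) - \frac{131}{4} = \left(-268\right) \left(- \frac{62}{55}\right) - \frac{131}{4} = \frac{16616}{55} - \frac{131}{4} = \frac{59259}{220}$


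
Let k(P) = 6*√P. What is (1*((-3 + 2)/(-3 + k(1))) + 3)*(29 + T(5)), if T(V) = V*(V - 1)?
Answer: 392/3 ≈ 130.67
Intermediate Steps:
T(V) = V*(-1 + V)
(1*((-3 + 2)/(-3 + k(1))) + 3)*(29 + T(5)) = (1*((-3 + 2)/(-3 + 6*√1)) + 3)*(29 + 5*(-1 + 5)) = (1*(-1/(-3 + 6*1)) + 3)*(29 + 5*4) = (1*(-1/(-3 + 6)) + 3)*(29 + 20) = (1*(-1/3) + 3)*49 = (1*(-1*⅓) + 3)*49 = (1*(-⅓) + 3)*49 = (-⅓ + 3)*49 = (8/3)*49 = 392/3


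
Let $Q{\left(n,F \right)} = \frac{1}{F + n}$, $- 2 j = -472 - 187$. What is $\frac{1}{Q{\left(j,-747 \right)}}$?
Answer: $- \frac{835}{2} \approx -417.5$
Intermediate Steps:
$j = \frac{659}{2}$ ($j = - \frac{-472 - 187}{2} = \left(- \frac{1}{2}\right) \left(-659\right) = \frac{659}{2} \approx 329.5$)
$\frac{1}{Q{\left(j,-747 \right)}} = \frac{1}{\frac{1}{-747 + \frac{659}{2}}} = \frac{1}{\frac{1}{- \frac{835}{2}}} = \frac{1}{- \frac{2}{835}} = - \frac{835}{2}$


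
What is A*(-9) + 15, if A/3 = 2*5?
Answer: -255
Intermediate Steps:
A = 30 (A = 3*(2*5) = 3*10 = 30)
A*(-9) + 15 = 30*(-9) + 15 = -270 + 15 = -255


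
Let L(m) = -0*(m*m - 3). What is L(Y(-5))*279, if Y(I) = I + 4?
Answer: 0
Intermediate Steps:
Y(I) = 4 + I
L(m) = 0 (L(m) = -0*(m**2 - 3) = -0*(-3 + m**2) = -1*0 = 0)
L(Y(-5))*279 = 0*279 = 0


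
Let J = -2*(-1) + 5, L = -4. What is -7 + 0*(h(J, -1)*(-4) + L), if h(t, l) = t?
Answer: -7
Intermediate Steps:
J = 7 (J = 2 + 5 = 7)
-7 + 0*(h(J, -1)*(-4) + L) = -7 + 0*(7*(-4) - 4) = -7 + 0*(-28 - 4) = -7 + 0*(-32) = -7 + 0 = -7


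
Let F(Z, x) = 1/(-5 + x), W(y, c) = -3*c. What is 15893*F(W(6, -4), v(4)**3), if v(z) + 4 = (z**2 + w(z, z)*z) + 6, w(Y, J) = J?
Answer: 15893/39299 ≈ 0.40441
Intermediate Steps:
v(z) = 2 + 2*z**2 (v(z) = -4 + ((z**2 + z*z) + 6) = -4 + ((z**2 + z**2) + 6) = -4 + (2*z**2 + 6) = -4 + (6 + 2*z**2) = 2 + 2*z**2)
15893*F(W(6, -4), v(4)**3) = 15893/(-5 + (2 + 2*4**2)**3) = 15893/(-5 + (2 + 2*16)**3) = 15893/(-5 + (2 + 32)**3) = 15893/(-5 + 34**3) = 15893/(-5 + 39304) = 15893/39299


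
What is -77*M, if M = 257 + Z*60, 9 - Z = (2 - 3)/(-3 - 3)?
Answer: -60599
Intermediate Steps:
Z = 53/6 (Z = 9 - (2 - 3)/(-3 - 3) = 9 - (-1)/(-6) = 9 - (-1)*(-1)/6 = 9 - 1*⅙ = 9 - ⅙ = 53/6 ≈ 8.8333)
M = 787 (M = 257 + (53/6)*60 = 257 + 530 = 787)
-77*M = -77*787 = -60599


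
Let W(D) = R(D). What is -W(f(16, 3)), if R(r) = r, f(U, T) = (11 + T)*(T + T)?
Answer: -84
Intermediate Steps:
f(U, T) = 2*T*(11 + T) (f(U, T) = (11 + T)*(2*T) = 2*T*(11 + T))
W(D) = D
-W(f(16, 3)) = -2*3*(11 + 3) = -2*3*14 = -1*84 = -84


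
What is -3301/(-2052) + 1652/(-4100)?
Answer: 2536049/2103300 ≈ 1.2057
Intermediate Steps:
-3301/(-2052) + 1652/(-4100) = -3301*(-1/2052) + 1652*(-1/4100) = 3301/2052 - 413/1025 = 2536049/2103300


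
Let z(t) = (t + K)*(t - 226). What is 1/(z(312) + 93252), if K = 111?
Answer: 1/129630 ≈ 7.7143e-6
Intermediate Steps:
z(t) = (-226 + t)*(111 + t) (z(t) = (t + 111)*(t - 226) = (111 + t)*(-226 + t) = (-226 + t)*(111 + t))
1/(z(312) + 93252) = 1/((-25086 + 312² - 115*312) + 93252) = 1/((-25086 + 97344 - 35880) + 93252) = 1/(36378 + 93252) = 1/129630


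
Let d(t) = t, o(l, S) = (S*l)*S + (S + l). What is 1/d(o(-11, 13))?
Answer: -1/1857 ≈ -0.00053850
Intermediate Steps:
o(l, S) = S + l + l*S² (o(l, S) = l*S² + (S + l) = S + l + l*S²)
1/d(o(-11, 13)) = 1/(13 - 11 - 11*13²) = 1/(13 - 11 - 11*169) = 1/(13 - 11 - 1859) = 1/(-1857) = -1/1857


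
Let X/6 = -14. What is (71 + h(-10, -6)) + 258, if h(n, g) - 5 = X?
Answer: 250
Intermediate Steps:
X = -84 (X = 6*(-14) = -84)
h(n, g) = -79 (h(n, g) = 5 - 84 = -79)
(71 + h(-10, -6)) + 258 = (71 - 79) + 258 = -8 + 258 = 250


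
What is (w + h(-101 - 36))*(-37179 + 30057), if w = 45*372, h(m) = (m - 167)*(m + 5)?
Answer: -405013896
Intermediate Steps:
h(m) = (-167 + m)*(5 + m)
w = 16740
(w + h(-101 - 36))*(-37179 + 30057) = (16740 + (-835 + (-101 - 36)**2 - 162*(-101 - 36)))*(-37179 + 30057) = (16740 + (-835 + (-137)**2 - 162*(-137)))*(-7122) = (16740 + (-835 + 18769 + 22194))*(-7122) = (16740 + 40128)*(-7122) = 56868*(-7122) = -405013896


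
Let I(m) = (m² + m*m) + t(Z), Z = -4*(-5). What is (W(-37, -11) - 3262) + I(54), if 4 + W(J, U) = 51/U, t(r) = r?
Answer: 28395/11 ≈ 2581.4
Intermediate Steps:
Z = 20
I(m) = 20 + 2*m² (I(m) = (m² + m*m) + 20 = (m² + m²) + 20 = 2*m² + 20 = 20 + 2*m²)
W(J, U) = -4 + 51/U
(W(-37, -11) - 3262) + I(54) = ((-4 + 51/(-11)) - 3262) + (20 + 2*54²) = ((-4 + 51*(-1/11)) - 3262) + (20 + 2*2916) = ((-4 - 51/11) - 3262) + (20 + 5832) = (-95/11 - 3262) + 5852 = -35977/11 + 5852 = 28395/11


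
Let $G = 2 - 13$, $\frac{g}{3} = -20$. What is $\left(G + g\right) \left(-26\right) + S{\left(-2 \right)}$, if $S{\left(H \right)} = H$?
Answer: $1844$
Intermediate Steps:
$g = -60$ ($g = 3 \left(-20\right) = -60$)
$G = -11$ ($G = 2 - 13 = -11$)
$\left(G + g\right) \left(-26\right) + S{\left(-2 \right)} = \left(-11 - 60\right) \left(-26\right) - 2 = \left(-71\right) \left(-26\right) - 2 = 1846 - 2 = 1844$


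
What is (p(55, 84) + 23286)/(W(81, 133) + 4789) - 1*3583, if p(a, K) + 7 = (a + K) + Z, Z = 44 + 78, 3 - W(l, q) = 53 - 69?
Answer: -4300881/1202 ≈ -3578.1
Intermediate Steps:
W(l, q) = 19 (W(l, q) = 3 - (53 - 69) = 3 - 1*(-16) = 3 + 16 = 19)
Z = 122
p(a, K) = 115 + K + a (p(a, K) = -7 + ((a + K) + 122) = -7 + ((K + a) + 122) = -7 + (122 + K + a) = 115 + K + a)
(p(55, 84) + 23286)/(W(81, 133) + 4789) - 1*3583 = ((115 + 84 + 55) + 23286)/(19 + 4789) - 1*3583 = (254 + 23286)/4808 - 3583 = 23540*(1/4808) - 3583 = 5885/1202 - 3583 = -4300881/1202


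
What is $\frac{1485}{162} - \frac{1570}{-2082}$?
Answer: $\frac{6885}{694} \approx 9.9207$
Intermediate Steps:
$\frac{1485}{162} - \frac{1570}{-2082} = 1485 \cdot \frac{1}{162} - - \frac{785}{1041} = \frac{55}{6} + \frac{785}{1041} = \frac{6885}{694}$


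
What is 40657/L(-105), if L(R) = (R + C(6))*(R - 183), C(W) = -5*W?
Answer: 40657/38880 ≈ 1.0457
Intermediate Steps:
L(R) = (-183 + R)*(-30 + R) (L(R) = (R - 5*6)*(R - 183) = (R - 30)*(-183 + R) = (-30 + R)*(-183 + R) = (-183 + R)*(-30 + R))
40657/L(-105) = 40657/(5490 + (-105)² - 213*(-105)) = 40657/(5490 + 11025 + 22365) = 40657/38880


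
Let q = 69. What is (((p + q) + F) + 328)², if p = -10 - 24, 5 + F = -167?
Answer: 36481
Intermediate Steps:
F = -172 (F = -5 - 167 = -172)
p = -34
(((p + q) + F) + 328)² = (((-34 + 69) - 172) + 328)² = ((35 - 172) + 328)² = (-137 + 328)² = 191² = 36481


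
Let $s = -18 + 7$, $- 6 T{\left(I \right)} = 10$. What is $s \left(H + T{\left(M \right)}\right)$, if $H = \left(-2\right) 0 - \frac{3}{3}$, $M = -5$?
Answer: $\frac{88}{3} \approx 29.333$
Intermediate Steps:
$T{\left(I \right)} = - \frac{5}{3}$ ($T{\left(I \right)} = \left(- \frac{1}{6}\right) 10 = - \frac{5}{3}$)
$s = -11$
$H = -1$ ($H = 0 - 1 = -1$)
$s \left(H + T{\left(M \right)}\right) = - 11 \left(-1 - \frac{5}{3}\right) = \left(-11\right) \left(- \frac{8}{3}\right) = \frac{88}{3}$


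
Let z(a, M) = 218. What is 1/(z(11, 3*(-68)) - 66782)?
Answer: -1/66564 ≈ -1.5023e-5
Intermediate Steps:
1/(z(11, 3*(-68)) - 66782) = 1/(218 - 66782) = 1/(-66564) = -1/66564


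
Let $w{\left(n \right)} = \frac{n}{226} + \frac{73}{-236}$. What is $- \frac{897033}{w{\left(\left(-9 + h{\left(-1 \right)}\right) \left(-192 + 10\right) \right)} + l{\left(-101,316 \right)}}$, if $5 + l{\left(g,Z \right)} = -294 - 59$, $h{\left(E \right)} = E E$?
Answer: $\frac{23922076044}{9383585} \approx 2549.4$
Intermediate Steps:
$h{\left(E \right)} = E^{2}$
$l{\left(g,Z \right)} = -358$ ($l{\left(g,Z \right)} = -5 - 353 = -358$)
$w{\left(n \right)} = - \frac{73}{236} + \frac{n}{226}$ ($w{\left(n \right)} = n \frac{1}{226} + 73 \left(- \frac{1}{236}\right) = \frac{n}{226} - \frac{73}{236} = - \frac{73}{236} + \frac{n}{226}$)
$- \frac{897033}{w{\left(\left(-9 + h{\left(-1 \right)}\right) \left(-192 + 10\right) \right)} + l{\left(-101,316 \right)}} = - \frac{897033}{\left(- \frac{73}{236} + \frac{\left(-9 + \left(-1\right)^{2}\right) \left(-192 + 10\right)}{226}\right) - 358} = - \frac{897033}{\left(- \frac{73}{236} + \frac{\left(-9 + 1\right) \left(-182\right)}{226}\right) - 358} = - \frac{897033}{\left(- \frac{73}{236} + \frac{\left(-8\right) \left(-182\right)}{226}\right) - 358} = - \frac{897033}{\left(- \frac{73}{236} + \frac{1}{226} \cdot 1456\right) - 358} = - \frac{897033}{\left(- \frac{73}{236} + \frac{728}{113}\right) - 358} = - \frac{897033}{\frac{163559}{26668} - 358} = - \frac{897033}{- \frac{9383585}{26668}} = \left(-897033\right) \left(- \frac{26668}{9383585}\right) = \frac{23922076044}{9383585}$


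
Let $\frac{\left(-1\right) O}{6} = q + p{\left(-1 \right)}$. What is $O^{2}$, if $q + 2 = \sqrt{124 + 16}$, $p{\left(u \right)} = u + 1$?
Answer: $5184 - 288 \sqrt{35} \approx 3480.2$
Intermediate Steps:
$p{\left(u \right)} = 1 + u$
$q = -2 + 2 \sqrt{35}$ ($q = -2 + \sqrt{124 + 16} = -2 + \sqrt{140} = -2 + 2 \sqrt{35} \approx 9.8322$)
$O = 12 - 12 \sqrt{35}$ ($O = - 6 \left(\left(-2 + 2 \sqrt{35}\right) + \left(1 - 1\right)\right) = - 6 \left(\left(-2 + 2 \sqrt{35}\right) + 0\right) = - 6 \left(-2 + 2 \sqrt{35}\right) = 12 - 12 \sqrt{35} \approx -58.993$)
$O^{2} = \left(12 - 12 \sqrt{35}\right)^{2}$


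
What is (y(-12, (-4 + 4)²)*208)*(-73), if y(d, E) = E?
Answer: 0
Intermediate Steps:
(y(-12, (-4 + 4)²)*208)*(-73) = ((-4 + 4)²*208)*(-73) = (0²*208)*(-73) = (0*208)*(-73) = 0*(-73) = 0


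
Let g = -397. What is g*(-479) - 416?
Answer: 189747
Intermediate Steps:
g*(-479) - 416 = -397*(-479) - 416 = 190163 - 416 = 189747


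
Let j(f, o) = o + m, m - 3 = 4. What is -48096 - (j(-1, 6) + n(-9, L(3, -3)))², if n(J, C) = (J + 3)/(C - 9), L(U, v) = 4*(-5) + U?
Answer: -8157808/169 ≈ -48271.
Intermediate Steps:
m = 7 (m = 3 + 4 = 7)
L(U, v) = -20 + U
j(f, o) = 7 + o (j(f, o) = o + 7 = 7 + o)
n(J, C) = (3 + J)/(-9 + C)
-48096 - (j(-1, 6) + n(-9, L(3, -3)))² = -48096 - ((7 + 6) + (3 - 9)/(-9 + (-20 + 3)))² = -48096 - (13 - 6/(-9 - 17))² = -48096 - (13 - 6/(-26))² = -48096 - (13 - 1/26*(-6))² = -48096 - (13 + 3/13)² = -48096 - (172/13)² = -48096 - 1*29584/169 = -48096 - 29584/169 = -8157808/169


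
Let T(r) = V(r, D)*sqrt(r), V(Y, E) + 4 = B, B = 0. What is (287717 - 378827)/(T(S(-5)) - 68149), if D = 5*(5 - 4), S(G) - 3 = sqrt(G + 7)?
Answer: 91110/(68149 + 4*sqrt(3 + sqrt(2))) ≈ 1.3368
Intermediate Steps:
S(G) = 3 + sqrt(7 + G) (S(G) = 3 + sqrt(G + 7) = 3 + sqrt(7 + G))
D = 5 (D = 5*1 = 5)
V(Y, E) = -4 (V(Y, E) = -4 + 0 = -4)
T(r) = -4*sqrt(r)
(287717 - 378827)/(T(S(-5)) - 68149) = (287717 - 378827)/(-4*sqrt(3 + sqrt(7 - 5)) - 68149) = -91110/(-4*sqrt(3 + sqrt(2)) - 68149) = -91110/(-68149 - 4*sqrt(3 + sqrt(2)))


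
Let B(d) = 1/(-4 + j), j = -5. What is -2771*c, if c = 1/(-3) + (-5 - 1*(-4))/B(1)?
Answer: -72046/3 ≈ -24015.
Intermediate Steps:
B(d) = -⅑ (B(d) = 1/(-4 - 5) = 1/(-9) = -⅑)
c = 26/3 (c = 1/(-3) + (-5 - 1*(-4))/(-⅑) = 1*(-⅓) + (-5 + 4)*(-9) = -⅓ - 1*(-9) = -⅓ + 9 = 26/3 ≈ 8.6667)
-2771*c = -2771*26/3 = -72046/3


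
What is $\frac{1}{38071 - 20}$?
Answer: $\frac{1}{38051} \approx 2.6281 \cdot 10^{-5}$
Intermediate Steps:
$\frac{1}{38071 - 20} = \frac{1}{38051}$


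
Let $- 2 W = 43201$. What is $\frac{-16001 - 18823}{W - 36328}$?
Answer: $\frac{23216}{38619} \approx 0.60116$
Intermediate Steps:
$W = - \frac{43201}{2}$ ($W = \left(- \frac{1}{2}\right) 43201 = - \frac{43201}{2} \approx -21601.0$)
$\frac{-16001 - 18823}{W - 36328} = \frac{-16001 - 18823}{- \frac{43201}{2} - 36328} = - \frac{34824}{- \frac{115857}{2}} = \left(-34824\right) \left(- \frac{2}{115857}\right) = \frac{23216}{38619}$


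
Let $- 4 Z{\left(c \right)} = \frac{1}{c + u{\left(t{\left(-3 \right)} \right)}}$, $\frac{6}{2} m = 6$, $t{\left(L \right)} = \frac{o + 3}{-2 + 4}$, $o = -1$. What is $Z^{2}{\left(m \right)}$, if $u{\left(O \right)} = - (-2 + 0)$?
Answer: $\frac{1}{256} \approx 0.0039063$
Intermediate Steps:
$t{\left(L \right)} = 1$ ($t{\left(L \right)} = \frac{-1 + 3}{-2 + 4} = \frac{2}{2} = 2 \cdot \frac{1}{2} = 1$)
$m = 2$ ($m = \frac{1}{3} \cdot 6 = 2$)
$u{\left(O \right)} = 2$ ($u{\left(O \right)} = \left(-1\right) \left(-2\right) = 2$)
$Z{\left(c \right)} = - \frac{1}{4 \left(2 + c\right)}$ ($Z{\left(c \right)} = - \frac{1}{4 \left(c + 2\right)} = - \frac{1}{4 \left(2 + c\right)}$)
$Z^{2}{\left(m \right)} = \left(- \frac{1}{8 + 4 \cdot 2}\right)^{2} = \left(- \frac{1}{8 + 8}\right)^{2} = \left(- \frac{1}{16}\right)^{2} = \frac{1}{256}$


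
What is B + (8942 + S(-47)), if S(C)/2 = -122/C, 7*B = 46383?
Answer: 5123627/329 ≈ 15573.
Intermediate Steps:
B = 46383/7 (B = (⅐)*46383 = 46383/7 ≈ 6626.1)
S(C) = -244/C (S(C) = 2*(-122/C) = -244/C)
B + (8942 + S(-47)) = 46383/7 + (8942 - 244/(-47)) = 46383/7 + (8942 - 244*(-1/47)) = 46383/7 + (8942 + 244/47) = 46383/7 + 420518/47 = 5123627/329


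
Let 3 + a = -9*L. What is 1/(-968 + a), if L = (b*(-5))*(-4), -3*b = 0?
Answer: -1/971 ≈ -0.0010299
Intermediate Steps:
b = 0 (b = -⅓*0 = 0)
L = 0 (L = (0*(-5))*(-4) = 0*(-4) = 0)
a = -3 (a = -3 - 9*0 = -3 + 0 = -3)
1/(-968 + a) = 1/(-968 - 3) = 1/(-971) = -1/971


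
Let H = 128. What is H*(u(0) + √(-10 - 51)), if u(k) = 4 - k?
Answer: 512 + 128*I*√61 ≈ 512.0 + 999.71*I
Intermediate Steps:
H*(u(0) + √(-10 - 51)) = 128*((4 - 1*0) + √(-10 - 51)) = 128*((4 + 0) + √(-61)) = 128*(4 + I*√61) = 512 + 128*I*√61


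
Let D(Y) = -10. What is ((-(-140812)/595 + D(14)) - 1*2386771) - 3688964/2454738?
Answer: -248979652807231/104326365 ≈ -2.3865e+6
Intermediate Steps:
((-(-140812)/595 + D(14)) - 1*2386771) - 3688964/2454738 = ((-(-140812)/595 - 10) - 1*2386771) - 3688964/2454738 = ((-(-140812)/595 - 10) - 2386771) - 3688964/2454738 = ((-658*(-214/595) - 10) - 2386771) - 1*1844482/1227369 = ((20116/85 - 10) - 2386771) - 1844482/1227369 = (19266/85 - 2386771) - 1844482/1227369 = -202856269/85 - 1844482/1227369 = -248979652807231/104326365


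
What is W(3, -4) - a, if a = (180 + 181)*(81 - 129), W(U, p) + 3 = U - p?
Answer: 17332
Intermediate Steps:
W(U, p) = -3 + U - p (W(U, p) = -3 + (U - p) = -3 + U - p)
a = -17328 (a = 361*(-48) = -17328)
W(3, -4) - a = (-3 + 3 - 1*(-4)) - 1*(-17328) = (-3 + 3 + 4) + 17328 = 4 + 17328 = 17332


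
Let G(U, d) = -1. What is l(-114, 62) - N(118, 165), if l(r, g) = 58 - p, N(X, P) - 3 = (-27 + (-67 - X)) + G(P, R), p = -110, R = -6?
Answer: 378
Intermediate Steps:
N(X, P) = -92 - X (N(X, P) = 3 + ((-27 + (-67 - X)) - 1) = 3 + ((-94 - X) - 1) = 3 + (-95 - X) = -92 - X)
l(r, g) = 168 (l(r, g) = 58 - 1*(-110) = 58 + 110 = 168)
l(-114, 62) - N(118, 165) = 168 - (-92 - 1*118) = 168 - (-92 - 118) = 168 - 1*(-210) = 168 + 210 = 378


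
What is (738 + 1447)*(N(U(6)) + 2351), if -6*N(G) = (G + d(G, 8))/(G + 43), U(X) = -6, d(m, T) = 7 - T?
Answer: 1140414865/222 ≈ 5.1370e+6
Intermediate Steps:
N(G) = -(-1 + G)/(6*(43 + G)) (N(G) = -(G + (7 - 1*8))/(6*(G + 43)) = -(G + (7 - 8))/(6*(43 + G)) = -(G - 1)/(6*(43 + G)) = -(-1 + G)/(6*(43 + G)))
(738 + 1447)*(N(U(6)) + 2351) = (738 + 1447)*((1 - 1*(-6))/(6*(43 - 6)) + 2351) = 2185*((1/6)*(1 + 6)/37 + 2351) = 2185*((1/6)*(1/37)*7 + 2351) = 2185*(7/222 + 2351) = 2185*(521929/222) = 1140414865/222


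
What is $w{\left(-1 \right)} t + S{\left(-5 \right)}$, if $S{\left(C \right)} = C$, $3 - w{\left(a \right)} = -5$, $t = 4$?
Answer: $27$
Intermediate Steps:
$w{\left(a \right)} = 8$ ($w{\left(a \right)} = 3 - -5 = 3 + 5 = 8$)
$w{\left(-1 \right)} t + S{\left(-5 \right)} = 8 \cdot 4 - 5 = 32 - 5 = 27$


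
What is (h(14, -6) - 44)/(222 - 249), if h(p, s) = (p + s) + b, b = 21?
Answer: 5/9 ≈ 0.55556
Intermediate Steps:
h(p, s) = 21 + p + s (h(p, s) = (p + s) + 21 = 21 + p + s)
(h(14, -6) - 44)/(222 - 249) = ((21 + 14 - 6) - 44)/(222 - 249) = (29 - 44)/(-27) = -15*(-1/27) = 5/9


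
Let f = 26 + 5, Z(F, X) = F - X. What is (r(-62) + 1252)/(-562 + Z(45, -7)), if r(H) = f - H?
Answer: -269/102 ≈ -2.6373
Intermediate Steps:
f = 31
r(H) = 31 - H
(r(-62) + 1252)/(-562 + Z(45, -7)) = ((31 - 1*(-62)) + 1252)/(-562 + (45 - 1*(-7))) = ((31 + 62) + 1252)/(-562 + (45 + 7)) = (93 + 1252)/(-562 + 52) = 1345/(-510) = 1345*(-1/510) = -269/102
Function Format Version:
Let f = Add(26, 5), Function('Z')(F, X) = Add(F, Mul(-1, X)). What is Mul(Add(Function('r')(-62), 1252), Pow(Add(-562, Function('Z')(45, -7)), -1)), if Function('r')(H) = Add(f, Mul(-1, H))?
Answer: Rational(-269, 102) ≈ -2.6373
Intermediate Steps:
f = 31
Function('r')(H) = Add(31, Mul(-1, H))
Mul(Add(Function('r')(-62), 1252), Pow(Add(-562, Function('Z')(45, -7)), -1)) = Mul(Add(Add(31, Mul(-1, -62)), 1252), Pow(Add(-562, Add(45, Mul(-1, -7))), -1)) = Mul(Add(Add(31, 62), 1252), Pow(Add(-562, Add(45, 7)), -1)) = Mul(Add(93, 1252), Pow(Add(-562, 52), -1)) = Mul(1345, Pow(-510, -1)) = Mul(1345, Rational(-1, 510)) = Rational(-269, 102)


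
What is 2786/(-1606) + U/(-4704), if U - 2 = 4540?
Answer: -1699983/629552 ≈ -2.7003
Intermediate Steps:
U = 4542 (U = 2 + 4540 = 4542)
2786/(-1606) + U/(-4704) = 2786/(-1606) + 4542/(-4704) = 2786*(-1/1606) + 4542*(-1/4704) = -1393/803 - 757/784 = -1699983/629552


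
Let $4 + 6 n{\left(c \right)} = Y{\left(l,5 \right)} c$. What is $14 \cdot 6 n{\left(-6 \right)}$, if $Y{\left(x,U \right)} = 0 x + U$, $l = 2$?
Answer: $-476$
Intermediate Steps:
$Y{\left(x,U \right)} = U$ ($Y{\left(x,U \right)} = 0 + U = U$)
$n{\left(c \right)} = - \frac{2}{3} + \frac{5 c}{6}$
$14 \cdot 6 n{\left(-6 \right)} = 14 \cdot 6 \left(- \frac{2}{3} + \frac{5}{6} \left(-6\right)\right) = 84 \left(- \frac{2}{3} - 5\right) = 84 \left(- \frac{17}{3}\right) = -476$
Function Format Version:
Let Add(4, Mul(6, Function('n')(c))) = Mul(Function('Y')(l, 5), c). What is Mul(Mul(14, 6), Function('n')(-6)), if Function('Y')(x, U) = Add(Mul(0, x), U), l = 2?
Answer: -476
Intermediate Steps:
Function('Y')(x, U) = U (Function('Y')(x, U) = Add(0, U) = U)
Function('n')(c) = Add(Rational(-2, 3), Mul(Rational(5, 6), c)) (Function('n')(c) = Add(Rational(-2, 3), Mul(Rational(1, 6), Mul(5, c))) = Add(Rational(-2, 3), Mul(Rational(5, 6), c)))
Mul(Mul(14, 6), Function('n')(-6)) = Mul(Mul(14, 6), Add(Rational(-2, 3), Mul(Rational(5, 6), -6))) = Mul(84, Add(Rational(-2, 3), -5)) = Mul(84, Rational(-17, 3)) = -476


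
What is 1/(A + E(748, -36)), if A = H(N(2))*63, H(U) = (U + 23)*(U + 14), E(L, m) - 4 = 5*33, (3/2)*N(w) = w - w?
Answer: 1/20455 ≈ 4.8888e-5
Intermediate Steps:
N(w) = 0 (N(w) = 2*(w - w)/3 = (2/3)*0 = 0)
E(L, m) = 169 (E(L, m) = 4 + 5*33 = 4 + 165 = 169)
H(U) = (14 + U)*(23 + U) (H(U) = (23 + U)*(14 + U) = (14 + U)*(23 + U))
A = 20286 (A = (322 + 0**2 + 37*0)*63 = (322 + 0 + 0)*63 = 322*63 = 20286)
1/(A + E(748, -36)) = 1/(20286 + 169) = 1/20455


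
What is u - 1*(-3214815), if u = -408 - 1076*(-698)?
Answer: 3965455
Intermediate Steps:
u = 750640 (u = -408 + 751048 = 750640)
u - 1*(-3214815) = 750640 - 1*(-3214815) = 750640 + 3214815 = 3965455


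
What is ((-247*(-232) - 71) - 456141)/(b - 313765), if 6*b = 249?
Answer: 797816/627447 ≈ 1.2715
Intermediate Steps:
b = 83/2 (b = (⅙)*249 = 83/2 ≈ 41.500)
((-247*(-232) - 71) - 456141)/(b - 313765) = ((-247*(-232) - 71) - 456141)/(83/2 - 313765) = ((57304 - 71) - 456141)/(-627447/2) = (57233 - 456141)*(-2/627447) = -398908*(-2/627447) = 797816/627447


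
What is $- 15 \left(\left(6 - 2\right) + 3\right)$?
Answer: $-105$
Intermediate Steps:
$- 15 \left(\left(6 - 2\right) + 3\right) = - 15 \left(4 + 3\right) = \left(-15\right) 7 = -105$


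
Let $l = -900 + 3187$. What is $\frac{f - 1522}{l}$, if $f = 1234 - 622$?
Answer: $- \frac{910}{2287} \approx -0.3979$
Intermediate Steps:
$f = 612$ ($f = 1234 - 622 = 612$)
$l = 2287$
$\frac{f - 1522}{l} = \frac{612 - 1522}{2287} = \left(-910\right) \frac{1}{2287} = - \frac{910}{2287}$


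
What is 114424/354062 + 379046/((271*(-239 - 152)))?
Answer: -2653941378/815581817 ≈ -3.2540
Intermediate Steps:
114424/354062 + 379046/((271*(-239 - 152))) = 114424*(1/354062) + 379046/((271*(-391))) = 57212/177031 + 379046/(-105961) = 57212/177031 + 379046*(-1/105961) = 57212/177031 - 379046/105961 = -2653941378/815581817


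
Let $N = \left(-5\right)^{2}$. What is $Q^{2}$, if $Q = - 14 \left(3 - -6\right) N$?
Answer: $9922500$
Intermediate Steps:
$N = 25$
$Q = -3150$ ($Q = - 14 \left(3 - -6\right) 25 = - 14 \left(3 + 6\right) 25 = \left(-14\right) 9 \cdot 25 = \left(-126\right) 25 = -3150$)
$Q^{2} = \left(-3150\right)^{2} = 9922500$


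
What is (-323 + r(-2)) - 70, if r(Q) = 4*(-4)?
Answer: -409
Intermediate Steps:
r(Q) = -16
(-323 + r(-2)) - 70 = (-323 - 16) - 70 = -339 - 70 = -409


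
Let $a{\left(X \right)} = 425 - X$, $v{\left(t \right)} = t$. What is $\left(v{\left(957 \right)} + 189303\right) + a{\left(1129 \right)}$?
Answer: $189556$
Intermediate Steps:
$\left(v{\left(957 \right)} + 189303\right) + a{\left(1129 \right)} = \left(957 + 189303\right) + \left(425 - 1129\right) = 190260 + \left(425 - 1129\right) = 190260 - 704 = 189556$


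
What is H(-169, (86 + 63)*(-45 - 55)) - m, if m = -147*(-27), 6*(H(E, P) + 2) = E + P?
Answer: -12965/2 ≈ -6482.5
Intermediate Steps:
H(E, P) = -2 + E/6 + P/6 (H(E, P) = -2 + (E + P)/6 = -2 + (E/6 + P/6) = -2 + E/6 + P/6)
m = 3969
H(-169, (86 + 63)*(-45 - 55)) - m = (-2 + (1/6)*(-169) + ((86 + 63)*(-45 - 55))/6) - 1*3969 = (-2 - 169/6 + (149*(-100))/6) - 3969 = (-2 - 169/6 + (1/6)*(-14900)) - 3969 = (-2 - 169/6 - 7450/3) - 3969 = -5027/2 - 3969 = -12965/2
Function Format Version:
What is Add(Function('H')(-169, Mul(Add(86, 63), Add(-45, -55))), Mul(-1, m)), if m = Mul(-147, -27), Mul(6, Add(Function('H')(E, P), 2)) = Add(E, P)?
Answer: Rational(-12965, 2) ≈ -6482.5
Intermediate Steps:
Function('H')(E, P) = Add(-2, Mul(Rational(1, 6), E), Mul(Rational(1, 6), P)) (Function('H')(E, P) = Add(-2, Mul(Rational(1, 6), Add(E, P))) = Add(-2, Add(Mul(Rational(1, 6), E), Mul(Rational(1, 6), P))) = Add(-2, Mul(Rational(1, 6), E), Mul(Rational(1, 6), P)))
m = 3969
Add(Function('H')(-169, Mul(Add(86, 63), Add(-45, -55))), Mul(-1, m)) = Add(Add(-2, Mul(Rational(1, 6), -169), Mul(Rational(1, 6), Mul(Add(86, 63), Add(-45, -55)))), Mul(-1, 3969)) = Add(Add(-2, Rational(-169, 6), Mul(Rational(1, 6), Mul(149, -100))), -3969) = Add(Add(-2, Rational(-169, 6), Mul(Rational(1, 6), -14900)), -3969) = Add(Add(-2, Rational(-169, 6), Rational(-7450, 3)), -3969) = Add(Rational(-5027, 2), -3969) = Rational(-12965, 2)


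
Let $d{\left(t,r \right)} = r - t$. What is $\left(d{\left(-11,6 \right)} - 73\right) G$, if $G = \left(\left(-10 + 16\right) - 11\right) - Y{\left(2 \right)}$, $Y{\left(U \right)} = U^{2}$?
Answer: $504$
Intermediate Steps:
$G = -9$ ($G = \left(\left(-10 + 16\right) - 11\right) - 2^{2} = \left(6 - 11\right) - 4 = -5 - 4 = -9$)
$\left(d{\left(-11,6 \right)} - 73\right) G = \left(\left(6 - -11\right) - 73\right) \left(-9\right) = \left(\left(6 + 11\right) - 73\right) \left(-9\right) = \left(17 - 73\right) \left(-9\right) = \left(-56\right) \left(-9\right) = 504$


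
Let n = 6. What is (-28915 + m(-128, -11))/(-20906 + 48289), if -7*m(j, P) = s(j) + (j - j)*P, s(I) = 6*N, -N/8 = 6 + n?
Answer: -201829/191681 ≈ -1.0529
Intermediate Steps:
N = -96 (N = -8*(6 + 6) = -8*12 = -96)
s(I) = -576 (s(I) = 6*(-96) = -576)
m(j, P) = 576/7 (m(j, P) = -(-576 + (j - j)*P)/7 = -(-576 + 0*P)/7 = -(-576 + 0)/7 = -⅐*(-576) = 576/7)
(-28915 + m(-128, -11))/(-20906 + 48289) = (-28915 + 576/7)/(-20906 + 48289) = -201829/7/27383 = -201829/7*1/27383 = -201829/191681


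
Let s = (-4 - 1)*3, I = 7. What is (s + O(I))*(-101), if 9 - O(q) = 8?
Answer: 1414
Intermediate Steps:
O(q) = 1 (O(q) = 9 - 1*8 = 9 - 8 = 1)
s = -15 (s = -5*3 = -15)
(s + O(I))*(-101) = (-15 + 1)*(-101) = -14*(-101) = 1414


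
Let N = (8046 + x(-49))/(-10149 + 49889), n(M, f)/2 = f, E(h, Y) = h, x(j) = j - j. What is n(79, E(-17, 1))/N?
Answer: -675580/4023 ≈ -167.93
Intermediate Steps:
x(j) = 0
n(M, f) = 2*f
N = 4023/19870 (N = (8046 + 0)/(-10149 + 49889) = 8046/39740 = 8046*(1/39740) = 4023/19870 ≈ 0.20247)
n(79, E(-17, 1))/N = (2*(-17))/(4023/19870) = -34*19870/4023 = -675580/4023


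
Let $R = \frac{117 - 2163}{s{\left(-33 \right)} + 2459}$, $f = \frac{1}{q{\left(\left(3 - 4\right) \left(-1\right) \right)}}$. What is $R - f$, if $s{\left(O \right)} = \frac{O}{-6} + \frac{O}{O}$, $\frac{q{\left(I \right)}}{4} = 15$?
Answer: $- \frac{250451}{295860} \approx -0.84652$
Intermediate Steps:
$q{\left(I \right)} = 60$ ($q{\left(I \right)} = 4 \cdot 15 = 60$)
$s{\left(O \right)} = 1 - \frac{O}{6}$ ($s{\left(O \right)} = O \left(- \frac{1}{6}\right) + 1 = - \frac{O}{6} + 1 = 1 - \frac{O}{6}$)
$f = \frac{1}{60} \approx 0.016667$
$R = - \frac{4092}{4931}$ ($R = \frac{117 - 2163}{\left(1 - - \frac{11}{2}\right) + 2459} = - \frac{2046}{\left(1 + \frac{11}{2}\right) + 2459} = - \frac{2046}{\frac{13}{2} + 2459} = - \frac{2046}{\frac{4931}{2}} = \left(-2046\right) \frac{2}{4931} = - \frac{4092}{4931} \approx -0.82985$)
$R - f = - \frac{4092}{4931} - \frac{1}{60} = - \frac{250451}{295860}$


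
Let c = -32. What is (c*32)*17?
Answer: -17408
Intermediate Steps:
(c*32)*17 = -32*32*17 = -1024*17 = -17408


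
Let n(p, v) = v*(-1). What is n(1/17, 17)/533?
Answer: -17/533 ≈ -0.031895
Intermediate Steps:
n(p, v) = -v
n(1/17, 17)/533 = -1*17/533 = -17*1/533 = -17/533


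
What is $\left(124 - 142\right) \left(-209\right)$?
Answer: $3762$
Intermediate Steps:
$\left(124 - 142\right) \left(-209\right) = \left(-18\right) \left(-209\right) = 3762$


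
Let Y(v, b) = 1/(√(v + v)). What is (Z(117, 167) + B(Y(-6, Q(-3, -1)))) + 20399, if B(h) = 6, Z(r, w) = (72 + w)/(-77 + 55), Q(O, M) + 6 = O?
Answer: 448671/22 ≈ 20394.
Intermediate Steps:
Q(O, M) = -6 + O
Z(r, w) = -36/11 - w/22 (Z(r, w) = (72 + w)/(-22) = (72 + w)*(-1/22) = -36/11 - w/22)
Y(v, b) = √2/(2*√v) (Y(v, b) = 1/(√(2*v)) = 1/(√2*√v) = √2/(2*√v))
(Z(117, 167) + B(Y(-6, Q(-3, -1)))) + 20399 = ((-36/11 - 1/22*167) + 6) + 20399 = ((-36/11 - 167/22) + 6) + 20399 = (-239/22 + 6) + 20399 = -107/22 + 20399 = 448671/22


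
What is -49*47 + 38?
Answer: -2265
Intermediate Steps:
-49*47 + 38 = -2303 + 38 = -2265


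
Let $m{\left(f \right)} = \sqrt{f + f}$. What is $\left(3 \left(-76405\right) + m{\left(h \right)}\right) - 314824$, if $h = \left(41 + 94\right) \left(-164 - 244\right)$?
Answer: $-544039 + 36 i \sqrt{85} \approx -5.4404 \cdot 10^{5} + 331.9 i$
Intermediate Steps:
$h = -55080$ ($h = 135 \left(-408\right) = -55080$)
$m{\left(f \right)} = \sqrt{2} \sqrt{f}$ ($m{\left(f \right)} = \sqrt{2 f} = \sqrt{2} \sqrt{f}$)
$\left(3 \left(-76405\right) + m{\left(h \right)}\right) - 314824 = \left(3 \left(-76405\right) + \sqrt{2} \sqrt{-55080}\right) - 314824 = \left(-229215 + \sqrt{2} \cdot 18 i \sqrt{170}\right) - 314824 = \left(-229215 + 36 i \sqrt{85}\right) - 314824 = -544039 + 36 i \sqrt{85}$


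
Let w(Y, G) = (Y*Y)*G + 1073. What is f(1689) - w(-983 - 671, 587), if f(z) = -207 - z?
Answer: -1605868261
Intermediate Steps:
w(Y, G) = 1073 + G*Y² (w(Y, G) = Y²*G + 1073 = G*Y² + 1073 = 1073 + G*Y²)
f(1689) - w(-983 - 671, 587) = (-207 - 1*1689) - (1073 + 587*(-983 - 671)²) = (-207 - 1689) - (1073 + 587*(-1654)²) = -1896 - (1073 + 587*2735716) = -1896 - (1073 + 1605865292) = -1896 - 1*1605866365 = -1896 - 1605866365 = -1605868261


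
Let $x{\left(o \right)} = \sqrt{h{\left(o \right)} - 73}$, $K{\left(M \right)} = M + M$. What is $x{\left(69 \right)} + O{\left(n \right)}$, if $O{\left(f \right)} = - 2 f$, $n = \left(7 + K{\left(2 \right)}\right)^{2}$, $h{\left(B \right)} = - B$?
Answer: $-242 + i \sqrt{142} \approx -242.0 + 11.916 i$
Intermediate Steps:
$K{\left(M \right)} = 2 M$
$n = 121$ ($n = \left(7 + 2 \cdot 2\right)^{2} = \left(7 + 4\right)^{2} = 11^{2} = 121$)
$x{\left(o \right)} = \sqrt{-73 - o}$ ($x{\left(o \right)} = \sqrt{- o - 73} = \sqrt{-73 - o}$)
$x{\left(69 \right)} + O{\left(n \right)} = \sqrt{-73 - 69} - 242 = \sqrt{-142} - 242 = i \sqrt{142} - 242 = -242 + i \sqrt{142}$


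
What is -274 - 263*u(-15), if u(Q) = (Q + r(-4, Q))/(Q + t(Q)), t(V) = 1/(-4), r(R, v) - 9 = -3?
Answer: -26182/61 ≈ -429.21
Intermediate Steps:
r(R, v) = 6 (r(R, v) = 9 - 3 = 6)
t(V) = -1/4
u(Q) = (6 + Q)/(-1/4 + Q) (u(Q) = (Q + 6)/(Q - 1/4) = (6 + Q)/(-1/4 + Q))
-274 - 263*u(-15) = -274 - 1052*(6 - 15)/(-1 + 4*(-15)) = -274 - 1052*(-9)/(-1 - 60) = -274 - 1052*(-9)/(-61) = -274 - 1052*(-1)*(-9)/61 = -274 - 263*36/61 = -274 - 9468/61 = -26182/61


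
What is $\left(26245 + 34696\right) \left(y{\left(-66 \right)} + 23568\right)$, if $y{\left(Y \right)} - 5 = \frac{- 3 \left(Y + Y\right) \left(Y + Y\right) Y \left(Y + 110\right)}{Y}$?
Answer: $-138725787695$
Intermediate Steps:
$y{\left(Y \right)} = 5 - 12 Y^{2} \left(110 + Y\right)$ ($y{\left(Y \right)} = 5 + \frac{- 3 \left(Y + Y\right) \left(Y + Y\right) Y \left(Y + 110\right)}{Y} = 5 + \frac{- 3 \cdot 2 Y 2 Y Y \left(110 + Y\right)}{Y} = 5 + \frac{- 3 \cdot 4 Y^{2} Y \left(110 + Y\right)}{Y} = 5 + \frac{- 12 Y^{2} Y \left(110 + Y\right)}{Y} = 5 + \frac{- 12 Y^{3} \left(110 + Y\right)}{Y} = 5 + \frac{\left(-12\right) Y^{3} \left(110 + Y\right)}{Y} = 5 - 12 Y^{2} \left(110 + Y\right)$)
$\left(26245 + 34696\right) \left(y{\left(-66 \right)} + 23568\right) = \left(26245 + 34696\right) \left(\left(5 - 1320 \left(-66\right)^{2} - 12 \left(-66\right)^{3}\right) + 23568\right) = 60941 \left(\left(5 - 5749920 - -3449952\right) + 23568\right) = 60941 \left(\left(5 - 5749920 + 3449952\right) + 23568\right) = 60941 \left(-2299963 + 23568\right) = 60941 \left(-2276395\right) = -138725787695$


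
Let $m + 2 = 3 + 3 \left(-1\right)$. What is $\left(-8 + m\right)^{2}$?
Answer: $100$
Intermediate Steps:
$m = -2$ ($m = -2 + \left(3 + 3 \left(-1\right)\right) = -2 + \left(3 - 3\right) = -2 + 0 = -2$)
$\left(-8 + m\right)^{2} = \left(-8 - 2\right)^{2} = \left(-10\right)^{2} = 100$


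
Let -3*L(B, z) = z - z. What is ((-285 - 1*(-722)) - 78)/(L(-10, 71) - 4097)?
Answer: -359/4097 ≈ -0.087625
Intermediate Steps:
L(B, z) = 0 (L(B, z) = -(z - z)/3 = -⅓*0 = 0)
((-285 - 1*(-722)) - 78)/(L(-10, 71) - 4097) = ((-285 - 1*(-722)) - 78)/(0 - 4097) = ((-285 + 722) - 78)/(-4097) = (437 - 78)*(-1/4097) = 359*(-1/4097) = -359/4097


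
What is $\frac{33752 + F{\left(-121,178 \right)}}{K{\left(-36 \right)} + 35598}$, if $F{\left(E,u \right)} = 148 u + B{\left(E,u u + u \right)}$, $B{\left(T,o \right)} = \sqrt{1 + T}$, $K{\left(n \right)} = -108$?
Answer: $\frac{10016}{5915} + \frac{i \sqrt{30}}{17745} \approx 1.6933 + 0.00030866 i$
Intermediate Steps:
$F{\left(E,u \right)} = \sqrt{1 + E} + 148 u$ ($F{\left(E,u \right)} = 148 u + \sqrt{1 + E} = \sqrt{1 + E} + 148 u$)
$\frac{33752 + F{\left(-121,178 \right)}}{K{\left(-36 \right)} + 35598} = \frac{33752 + \left(\sqrt{1 - 121} + 148 \cdot 178\right)}{-108 + 35598} = \frac{33752 + \left(\sqrt{-120} + 26344\right)}{35490} = \left(33752 + \left(2 i \sqrt{30} + 26344\right)\right) \frac{1}{35490} = \left(33752 + \left(26344 + 2 i \sqrt{30}\right)\right) \frac{1}{35490} = \left(60096 + 2 i \sqrt{30}\right) \frac{1}{35490} = \frac{10016}{5915} + \frac{i \sqrt{30}}{17745}$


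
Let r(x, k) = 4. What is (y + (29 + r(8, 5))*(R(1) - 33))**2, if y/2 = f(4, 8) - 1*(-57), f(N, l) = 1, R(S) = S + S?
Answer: 822649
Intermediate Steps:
R(S) = 2*S
y = 116 (y = 2*(1 - 1*(-57)) = 2*(1 + 57) = 2*58 = 116)
(y + (29 + r(8, 5))*(R(1) - 33))**2 = (116 + (29 + 4)*(2*1 - 33))**2 = (116 + 33*(2 - 33))**2 = (116 + 33*(-31))**2 = (116 - 1023)**2 = (-907)**2 = 822649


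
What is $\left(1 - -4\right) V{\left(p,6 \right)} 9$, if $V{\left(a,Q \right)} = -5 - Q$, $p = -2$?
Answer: $-495$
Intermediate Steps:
$\left(1 - -4\right) V{\left(p,6 \right)} 9 = \left(1 - -4\right) \left(-5 - 6\right) 9 = \left(1 + 4\right) \left(-5 - 6\right) 9 = 5 \left(-11\right) 9 = \left(-55\right) 9 = -495$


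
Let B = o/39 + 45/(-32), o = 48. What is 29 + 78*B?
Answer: 245/16 ≈ 15.313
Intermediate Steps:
B = -73/416 (B = 48/39 + 45/(-32) = 48*(1/39) + 45*(-1/32) = 16/13 - 45/32 = -73/416 ≈ -0.17548)
29 + 78*B = 29 + 78*(-73/416) = 29 - 219/16 = 245/16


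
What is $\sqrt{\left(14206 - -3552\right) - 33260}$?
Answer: $i \sqrt{15502} \approx 124.51 i$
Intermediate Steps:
$\sqrt{\left(14206 - -3552\right) - 33260} = \sqrt{\left(14206 + 3552\right) - 33260} = \sqrt{17758 - 33260} = \sqrt{-15502} = i \sqrt{15502}$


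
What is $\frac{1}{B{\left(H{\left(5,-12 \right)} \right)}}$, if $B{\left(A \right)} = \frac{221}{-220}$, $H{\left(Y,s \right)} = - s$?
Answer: $- \frac{220}{221} \approx -0.99547$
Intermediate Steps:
$B{\left(A \right)} = - \frac{221}{220}$ ($B{\left(A \right)} = 221 \left(- \frac{1}{220}\right) = - \frac{221}{220}$)
$\frac{1}{B{\left(H{\left(5,-12 \right)} \right)}} = \frac{1}{- \frac{221}{220}} = - \frac{220}{221}$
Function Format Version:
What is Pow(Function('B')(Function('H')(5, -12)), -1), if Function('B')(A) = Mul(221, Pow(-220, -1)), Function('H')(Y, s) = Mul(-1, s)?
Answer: Rational(-220, 221) ≈ -0.99547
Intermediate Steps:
Function('B')(A) = Rational(-221, 220) (Function('B')(A) = Mul(221, Rational(-1, 220)) = Rational(-221, 220))
Pow(Function('B')(Function('H')(5, -12)), -1) = Pow(Rational(-221, 220), -1) = Rational(-220, 221)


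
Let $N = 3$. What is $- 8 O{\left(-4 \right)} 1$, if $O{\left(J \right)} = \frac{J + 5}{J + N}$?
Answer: $8$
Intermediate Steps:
$O{\left(J \right)} = \frac{5 + J}{3 + J}$ ($O{\left(J \right)} = \frac{J + 5}{J + 3} = \frac{5 + J}{3 + J}$)
$- 8 O{\left(-4 \right)} 1 = - 8 \frac{5 - 4}{3 - 4} \cdot 1 = - 8 \frac{1}{-1} \cdot 1 \cdot 1 = - 8 \left(\left(-1\right) 1\right) 1 = \left(-8\right) \left(-1\right) 1 = 8 \cdot 1 = 8$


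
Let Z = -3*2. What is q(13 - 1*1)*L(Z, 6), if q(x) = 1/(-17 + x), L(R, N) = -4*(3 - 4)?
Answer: -⅘ ≈ -0.80000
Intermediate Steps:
Z = -6
L(R, N) = 4 (L(R, N) = -4*(-1) = 4)
q(13 - 1*1)*L(Z, 6) = 4/(-17 + (13 - 1*1)) = 4/(-17 + (13 - 1)) = 4/(-17 + 12) = 4/(-5) = -⅕*4 = -⅘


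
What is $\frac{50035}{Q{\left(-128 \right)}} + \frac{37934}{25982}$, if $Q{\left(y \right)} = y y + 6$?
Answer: $\frac{17470433}{3871318} \approx 4.5128$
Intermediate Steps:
$Q{\left(y \right)} = 6 + y^{2}$ ($Q{\left(y \right)} = y^{2} + 6 = 6 + y^{2}$)
$\frac{50035}{Q{\left(-128 \right)}} + \frac{37934}{25982} = \frac{50035}{6 + \left(-128\right)^{2}} + \frac{37934}{25982} = \frac{50035}{6 + 16384} + 37934 \cdot \frac{1}{25982} = \frac{50035}{16390} + \frac{18967}{12991} = 50035 \cdot \frac{1}{16390} + \frac{18967}{12991} = \frac{10007}{3278} + \frac{18967}{12991} = \frac{17470433}{3871318}$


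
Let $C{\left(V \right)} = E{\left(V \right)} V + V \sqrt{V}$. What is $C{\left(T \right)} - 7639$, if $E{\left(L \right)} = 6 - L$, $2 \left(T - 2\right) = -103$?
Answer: $- \frac{41545}{4} - \frac{297 i \sqrt{22}}{4} \approx -10386.0 - 348.26 i$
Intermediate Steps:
$T = - \frac{99}{2}$ ($T = 2 + \frac{1}{2} \left(-103\right) = 2 - \frac{103}{2} = - \frac{99}{2} \approx -49.5$)
$C{\left(V \right)} = V^{\frac{3}{2}} + V \left(6 - V\right)$ ($C{\left(V \right)} = \left(6 - V\right) V + V \sqrt{V} = V \left(6 - V\right) + V^{\frac{3}{2}} = V^{\frac{3}{2}} + V \left(6 - V\right)$)
$C{\left(T \right)} - 7639 = \left(\left(- \frac{99}{2}\right)^{\frac{3}{2}} - - \frac{99 \left(-6 - \frac{99}{2}\right)}{2}\right) - 7639 = \left(- \frac{297 i \sqrt{22}}{4} - \left(- \frac{99}{2}\right) \left(- \frac{111}{2}\right)\right) - 7639 = \left(- \frac{297 i \sqrt{22}}{4} - \frac{10989}{4}\right) - 7639 = \left(- \frac{10989}{4} - \frac{297 i \sqrt{22}}{4}\right) - 7639 = - \frac{41545}{4} - \frac{297 i \sqrt{22}}{4}$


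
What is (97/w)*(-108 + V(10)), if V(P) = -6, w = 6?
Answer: -1843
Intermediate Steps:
(97/w)*(-108 + V(10)) = (97/6)*(-108 - 6) = (97*(⅙))*(-114) = (97/6)*(-114) = -1843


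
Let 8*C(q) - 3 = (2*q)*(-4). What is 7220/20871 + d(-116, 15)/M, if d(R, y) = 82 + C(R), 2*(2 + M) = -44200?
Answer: 1243489243/3690326736 ≈ 0.33696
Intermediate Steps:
M = -22102 (M = -2 + (½)*(-44200) = -2 - 22100 = -22102)
C(q) = 3/8 - q (C(q) = 3/8 + ((2*q)*(-4))/8 = 3/8 + (-8*q)/8 = 3/8 - q)
d(R, y) = 659/8 - R (d(R, y) = 82 + (3/8 - R) = 659/8 - R)
7220/20871 + d(-116, 15)/M = 7220/20871 + (659/8 - 1*(-116))/(-22102) = 7220*(1/20871) + (659/8 + 116)*(-1/22102) = 7220/20871 + (1587/8)*(-1/22102) = 7220/20871 - 1587/176816 = 1243489243/3690326736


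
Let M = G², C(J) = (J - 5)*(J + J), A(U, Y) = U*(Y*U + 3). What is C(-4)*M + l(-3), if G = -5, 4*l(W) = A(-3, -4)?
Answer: 7155/4 ≈ 1788.8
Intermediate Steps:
A(U, Y) = U*(3 + U*Y) (A(U, Y) = U*(U*Y + 3) = U*(3 + U*Y))
l(W) = -45/4 (l(W) = (-3*(3 - 3*(-4)))/4 = (-3*(3 + 12))/4 = (-3*15)/4 = (¼)*(-45) = -45/4)
C(J) = 2*J*(-5 + J) (C(J) = (-5 + J)*(2*J) = 2*J*(-5 + J))
M = 25 (M = (-5)² = 25)
C(-4)*M + l(-3) = (2*(-4)*(-5 - 4))*25 - 45/4 = (2*(-4)*(-9))*25 - 45/4 = 72*25 - 45/4 = 1800 - 45/4 = 7155/4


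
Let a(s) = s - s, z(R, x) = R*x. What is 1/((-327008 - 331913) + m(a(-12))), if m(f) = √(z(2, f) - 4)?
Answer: -658921/434176884245 - 2*I/434176884245 ≈ -1.5176e-6 - 4.6064e-12*I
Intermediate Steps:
a(s) = 0
m(f) = √(-4 + 2*f) (m(f) = √(2*f - 4) = √(-4 + 2*f))
1/((-327008 - 331913) + m(a(-12))) = 1/((-327008 - 331913) + √(-4 + 2*0)) = 1/(-658921 + √(-4 + 0)) = 1/(-658921 + √(-4)) = 1/(-658921 + 2*I) = (-658921 - 2*I)/434176884245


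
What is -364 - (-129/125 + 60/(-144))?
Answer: -543827/1500 ≈ -362.55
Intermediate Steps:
-364 - (-129/125 + 60/(-144)) = -364 - (-129*1/125 + 60*(-1/144)) = -364 - (-129/125 - 5/12) = -364 - 1*(-2173/1500) = -364 + 2173/1500 = -543827/1500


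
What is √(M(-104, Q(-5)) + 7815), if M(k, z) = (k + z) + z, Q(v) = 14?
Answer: √7739 ≈ 87.972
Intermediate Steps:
M(k, z) = k + 2*z
√(M(-104, Q(-5)) + 7815) = √((-104 + 2*14) + 7815) = √((-104 + 28) + 7815) = √(-76 + 7815) = √7739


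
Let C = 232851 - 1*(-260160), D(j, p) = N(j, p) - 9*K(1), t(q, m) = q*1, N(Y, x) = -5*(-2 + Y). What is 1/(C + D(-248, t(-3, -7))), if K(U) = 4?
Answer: 1/494225 ≈ 2.0234e-6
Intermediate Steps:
N(Y, x) = 10 - 5*Y
t(q, m) = q
D(j, p) = -26 - 5*j (D(j, p) = (10 - 5*j) - 9*4 = (10 - 5*j) - 36 = -26 - 5*j)
C = 493011 (C = 232851 + 260160 = 493011)
1/(C + D(-248, t(-3, -7))) = 1/(493011 + (-26 - 5*(-248))) = 1/(493011 + (-26 + 1240)) = 1/(493011 + 1214) = 1/494225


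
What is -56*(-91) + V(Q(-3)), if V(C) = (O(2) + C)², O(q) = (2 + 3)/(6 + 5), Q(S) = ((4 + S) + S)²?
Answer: 619017/121 ≈ 5115.8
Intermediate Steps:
Q(S) = (4 + 2*S)²
O(q) = 5/11
V(C) = (5/11 + C)²
-56*(-91) + V(Q(-3)) = -56*(-91) + (5 + 11*(4*(2 - 3)²))²/121 = 5096 + (5 + 11*(4*(-1)²))²/121 = 5096 + (5 + 11*(4*1))²/121 = 5096 + (5 + 11*4)²/121 = 5096 + (5 + 44)²/121 = 5096 + (1/121)*49² = 5096 + (1/121)*2401 = 5096 + 2401/121 = 619017/121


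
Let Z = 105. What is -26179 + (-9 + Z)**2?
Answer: -16963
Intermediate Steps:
-26179 + (-9 + Z)**2 = -26179 + (-9 + 105)**2 = -26179 + 96**2 = -26179 + 9216 = -16963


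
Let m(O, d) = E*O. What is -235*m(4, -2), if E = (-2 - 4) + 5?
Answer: 940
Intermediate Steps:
E = -1 (E = -6 + 5 = -1)
m(O, d) = -O
-235*m(4, -2) = -(-235)*4 = -235*(-4) = 940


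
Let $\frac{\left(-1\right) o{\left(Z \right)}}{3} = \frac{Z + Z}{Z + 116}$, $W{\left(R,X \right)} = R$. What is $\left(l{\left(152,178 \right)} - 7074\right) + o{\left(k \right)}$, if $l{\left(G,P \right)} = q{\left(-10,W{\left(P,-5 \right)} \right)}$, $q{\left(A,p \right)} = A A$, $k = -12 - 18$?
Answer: $- \frac{299792}{43} \approx -6971.9$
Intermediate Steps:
$k = -30$ ($k = -12 - 18 = -30$)
$o{\left(Z \right)} = - \frac{6 Z}{116 + Z}$ ($o{\left(Z \right)} = - 3 \frac{Z + Z}{Z + 116} = - 3 \frac{2 Z}{116 + Z} = - \frac{6 Z}{116 + Z}$)
$q{\left(A,p \right)} = A^{2}$
$l{\left(G,P \right)} = 100$ ($l{\left(G,P \right)} = \left(-10\right)^{2} = 100$)
$\left(l{\left(152,178 \right)} - 7074\right) + o{\left(k \right)} = \left(100 - 7074\right) - - \frac{180}{116 - 30} = -6974 - - \frac{180}{86} = -6974 - \left(-180\right) \frac{1}{86} = -6974 + \frac{90}{43} = - \frac{299792}{43}$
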